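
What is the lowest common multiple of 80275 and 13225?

gcd first: 80275 = 6·13225 + 925; 13225 = 14·925 + 275; 925 = 3·275 + 100; 275 = 2·100 + 75; 100 = 1·75 + 25; 75 = 3·25 + 0 → gcd = 25
lcm = 80275·13225/gcd = 1061636875/25 = 42465475

42465475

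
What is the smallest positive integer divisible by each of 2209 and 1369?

gcd first: 2209 = 1·1369 + 840; 1369 = 1·840 + 529; 840 = 1·529 + 311; 529 = 1·311 + 218; 311 = 1·218 + 93; 218 = 2·93 + 32; 93 = 2·32 + 29; 32 = 1·29 + 3; 29 = 9·3 + 2; 3 = 1·2 + 1; 2 = 2·1 + 0 → gcd = 1
lcm = 2209·1369/gcd = 3024121/1 = 3024121

3024121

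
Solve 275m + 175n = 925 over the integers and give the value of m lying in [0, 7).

4

Euclid: 275 = 1·175 + 100; 175 = 1·100 + 75; 100 = 1·75 + 25; 75 = 3·25 + 0 → gcd = 25; 925 = 25·37.
Back-substitution yields 275·(2) + 175·(-3) = 25, so one solution is m = 2·37 = 74, n = -3·37 = -111.
Solutions in m differ by 175/25 = 7; the one in [0, 7) is 74 mod 7 = 4.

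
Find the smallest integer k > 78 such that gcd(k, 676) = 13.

gcd(k, 676) = 13 forces 13 | k; write k = 13s. Then gcd(13s, 13·52) = 13·gcd(s, 52), so need gcd(s, 52) = 1.
13s > 78 gives s ≥ 7. The least s ≥ 7 coprime to 52 is 7, so k = 13·7 = 91.

91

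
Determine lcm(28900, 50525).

gcd first: 50525 = 1·28900 + 21625; 28900 = 1·21625 + 7275; 21625 = 2·7275 + 7075; 7275 = 1·7075 + 200; 7075 = 35·200 + 75; 200 = 2·75 + 50; 75 = 1·50 + 25; 50 = 2·25 + 0 → gcd = 25
lcm = 28900·50525/gcd = 1460172500/25 = 58406900

58406900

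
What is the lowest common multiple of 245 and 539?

2695

245 = 5 · 7²; 539 = 7² · 11
max exponents: 5 · 7² · 11 = 2695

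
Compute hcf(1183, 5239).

169

1183 = 7 · 13²
5239 = 13² · 31
Common: 13² = 169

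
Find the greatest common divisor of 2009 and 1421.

Euclid: 2009 = 1·1421 + 588; 1421 = 2·588 + 245; 588 = 2·245 + 98; 245 = 2·98 + 49; 98 = 2·49 + 0. Last nonzero remainder: 49.

49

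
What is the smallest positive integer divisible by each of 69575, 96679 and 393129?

lcm(69575, 96679) = 69575·96679/gcd = 6726441425/121 = 55590425
lcm(55590425, 393129) = 55590425·393129/gcd = 21854208189825/121 = 180613290825

180613290825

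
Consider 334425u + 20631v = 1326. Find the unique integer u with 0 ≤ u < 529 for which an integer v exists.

Euclid: 334425 = 16·20631 + 4329; 20631 = 4·4329 + 3315; 4329 = 1·3315 + 1014; 3315 = 3·1014 + 273; 1014 = 3·273 + 195; 273 = 1·195 + 78; 195 = 2·78 + 39; 78 = 2·39 + 0 → gcd = 39; 1326 = 39·34.
Back-substitution yields 334425·(224) + 20631·(-3631) = 39, so one solution is u = 224·34 = 7616, v = -3631·34 = -123454.
Solutions in u differ by 20631/39 = 529; the one in [0, 529) is 7616 mod 529 = 210.

210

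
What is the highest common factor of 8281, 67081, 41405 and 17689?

49

gcd(8281, 67081): 67081 = 8·8281 + 833; 8281 = 9·833 + 784; 833 = 1·784 + 49; 784 = 16·49 + 0 → 49
gcd(49, 41405): 41405 = 845·49 + 0 → 49
gcd(49, 17689): 17689 = 361·49 + 0 → 49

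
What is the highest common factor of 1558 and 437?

Euclid: 1558 = 3·437 + 247; 437 = 1·247 + 190; 247 = 1·190 + 57; 190 = 3·57 + 19; 57 = 3·19 + 0. Last nonzero remainder: 19.

19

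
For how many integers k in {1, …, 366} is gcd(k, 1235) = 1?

255

Prime factors of 1235: 5, 13, 19. Count integers ≤ 366 divisible by none of them.
By inclusion–exclusion: 366 − ⌊366/5⌋ − ⌊366/13⌋ − ⌊366/19⌋ + ⌊366/65⌋ + ⌊366/95⌋ + ⌊366/247⌋ − ⌊366/1235⌋ = 255.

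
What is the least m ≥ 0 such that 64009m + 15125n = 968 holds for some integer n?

52

Euclid: 64009 = 4·15125 + 3509; 15125 = 4·3509 + 1089; 3509 = 3·1089 + 242; 1089 = 4·242 + 121; 242 = 2·121 + 0 → gcd = 121; 968 = 121·8.
Back-substitution yields 64009·(-56) + 15125·(237) = 121, so one solution is m = -56·8 = -448, n = 237·8 = 1896.
Solutions in m differ by 15125/121 = 125; the one in [0, 125) is -448 mod 125 = 52.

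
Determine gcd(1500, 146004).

12

Euclid: 146004 = 97·1500 + 504; 1500 = 2·504 + 492; 504 = 1·492 + 12; 492 = 41·12 + 0. Last nonzero remainder: 12.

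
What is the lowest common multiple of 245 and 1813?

245 = 5 · 7²; 1813 = 7² · 37
max exponents: 5 · 7² · 37 = 9065

9065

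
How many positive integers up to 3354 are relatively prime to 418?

1445

Prime factors of 418: 2, 11, 19. Count integers ≤ 3354 divisible by none of them.
By inclusion–exclusion: 3354 − ⌊3354/2⌋ − ⌊3354/11⌋ − ⌊3354/19⌋ + ⌊3354/22⌋ + ⌊3354/38⌋ + ⌊3354/209⌋ − ⌊3354/418⌋ = 1445.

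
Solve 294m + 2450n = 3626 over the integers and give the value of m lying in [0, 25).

4

Reduce mod 2450: 294m ≡ 3626 (mod 2450). With g = gcd(294, 2450) = 98 dividing 3626, divide through: 3m ≡ 37 (mod 25).
Since gcd(3, 25) = 1, m ≡ 37·(3)⁻¹ ≡ 4 (mod 25). Smallest non-negative: 4.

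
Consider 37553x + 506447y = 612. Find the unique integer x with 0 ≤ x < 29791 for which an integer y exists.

15644

Reduce mod 506447: 37553x ≡ 612 (mod 506447). With g = gcd(37553, 506447) = 17 dividing 612, divide through: 2209x ≡ 36 (mod 29791).
Since gcd(2209, 29791) = 1, x ≡ 36·(2209)⁻¹ ≡ 15644 (mod 29791). Smallest non-negative: 15644.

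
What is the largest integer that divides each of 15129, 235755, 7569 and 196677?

gcd(15129, 235755): 235755 = 15·15129 + 8820; 15129 = 1·8820 + 6309; 8820 = 1·6309 + 2511; 6309 = 2·2511 + 1287; 2511 = 1·1287 + 1224; 1287 = 1·1224 + 63; 1224 = 19·63 + 27; 63 = 2·27 + 9; 27 = 3·9 + 0 → 9
gcd(9, 7569): 7569 = 841·9 + 0 → 9
gcd(9, 196677): 196677 = 21853·9 + 0 → 9

9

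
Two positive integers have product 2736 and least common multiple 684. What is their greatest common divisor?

4

From gcd × lcm = uv: gcd = 2736 / 684 = 4.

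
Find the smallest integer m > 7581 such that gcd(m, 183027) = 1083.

183027 = 1083·169. Any m with gcd(m, 183027) = 1083 is a multiple of 1083, say 1083s, with s coprime to 169.
Need s > 7581/1083, so s ≥ 8. First s ≥ 8 with gcd(s, 169) = 1 is s = 8. Thus m = 1083·8 = 8664.

8664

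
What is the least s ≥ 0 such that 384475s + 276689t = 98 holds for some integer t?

20721

gcd(384475, 276689) = 7 (Euclid: 384475 = 1·276689 + 107786; 276689 = 2·107786 + 61117; 107786 = 1·61117 + 46669; 61117 = 1·46669 + 14448; 46669 = 3·14448 + 3325; 14448 = 4·3325 + 1148; 3325 = 2·1148 + 1029; 1148 = 1·1029 + 119; 1029 = 8·119 + 77; 119 = 1·77 + 42; 77 = 1·42 + 35; 42 = 1·35 + 7; 35 = 5·7 + 0), and 7 | 98.
Extended Euclid: 384475·(-6990) + 276689·(9713) = 7. Scale by 14: s₀ = -97860.
General solution s = s₀ + 39527k; reducing mod 39527 gives s = 20721 (and t = -28793).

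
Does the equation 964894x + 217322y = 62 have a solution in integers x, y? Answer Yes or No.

No

By Bézout, 964894x + 217322y = 62 has integer solutions iff gcd(964894, 217322) | 62.
Euclid: 964894 = 4·217322 + 95606; 217322 = 2·95606 + 26110; 95606 = 3·26110 + 17276; 26110 = 1·17276 + 8834; 17276 = 1·8834 + 8442; 8834 = 1·8442 + 392; 8442 = 21·392 + 210; 392 = 1·210 + 182; 210 = 1·182 + 28; 182 = 6·28 + 14; 28 = 2·14 + 0. gcd = 14; 62 mod 14 = 6. No.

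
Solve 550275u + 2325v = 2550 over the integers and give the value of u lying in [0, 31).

9

gcd(550275, 2325) = 75 (Euclid: 550275 = 236·2325 + 1575; 2325 = 1·1575 + 750; 1575 = 2·750 + 75; 750 = 10·75 + 0), and 75 | 2550.
Extended Euclid: 550275·(3) + 2325·(-710) = 75. Scale by 34: u₀ = 102.
General solution u = u₀ + 31t; reducing mod 31 gives u = 9 (and v = -2129).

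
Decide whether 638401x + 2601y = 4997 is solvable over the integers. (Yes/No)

By Bézout, 638401x + 2601y = 4997 has integer solutions iff gcd(638401, 2601) | 4997.
Euclid: 638401 = 245·2601 + 1156; 2601 = 2·1156 + 289; 1156 = 4·289 + 0. gcd = 289; 4997 mod 289 = 84. No.

No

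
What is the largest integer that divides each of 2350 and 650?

2350 = 2 · 5² · 47
650 = 2 · 5² · 13
Common: 2 · 5² = 50

50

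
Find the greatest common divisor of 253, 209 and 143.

gcd(253, 209): 253 = 1·209 + 44; 209 = 4·44 + 33; 44 = 1·33 + 11; 33 = 3·11 + 0 → 11
gcd(11, 143): 143 = 13·11 + 0 → 11

11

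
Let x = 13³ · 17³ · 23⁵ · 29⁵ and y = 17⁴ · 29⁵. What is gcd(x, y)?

100771275037

min exponent per shared prime: 17³ · 29⁵ = 100771275037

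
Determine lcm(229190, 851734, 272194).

229190 = 2 · 5 · 13 · 41 · 43; 851734 = 2 · 13 · 17 · 41 · 47; 272194 = 2 · 13 · 19² · 29
lcm takes max exponent of each prime: 2 · 5 · 13 · 17 · 19² · 29 · 41 · 43 · 47 = 1917112697890

1917112697890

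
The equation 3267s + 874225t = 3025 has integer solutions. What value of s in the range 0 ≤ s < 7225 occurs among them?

4550

Reduce mod 874225: 3267s ≡ 3025 (mod 874225). With g = gcd(3267, 874225) = 121 dividing 3025, divide through: 27s ≡ 25 (mod 7225).
Since gcd(27, 7225) = 1, s ≡ 25·(27)⁻¹ ≡ 4550 (mod 7225). Smallest non-negative: 4550.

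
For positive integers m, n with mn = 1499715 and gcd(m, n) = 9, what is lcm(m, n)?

For any two positive integers, gcd × lcm equals their product. Hence lcm = 1499715 / 9 = 166635.

166635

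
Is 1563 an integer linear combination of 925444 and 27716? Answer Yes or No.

No

By Bézout, 925444x + 27716y = 1563 has integer solutions iff gcd(925444, 27716) | 1563.
Euclid: 925444 = 33·27716 + 10816; 27716 = 2·10816 + 6084; 10816 = 1·6084 + 4732; 6084 = 1·4732 + 1352; 4732 = 3·1352 + 676; 1352 = 2·676 + 0. gcd = 676; 1563 mod 676 = 211. No.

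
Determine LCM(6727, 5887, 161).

130120361

6727 = 7 · 31²; 5887 = 7 · 29²; 161 = 7 · 23
lcm takes max exponent of each prime: 7 · 23 · 29² · 31² = 130120361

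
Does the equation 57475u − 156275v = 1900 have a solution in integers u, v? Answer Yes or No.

Yes

gcd(57475, 156275): 156275 = 2·57475 + 41325; 57475 = 1·41325 + 16150; 41325 = 2·16150 + 9025; 16150 = 1·9025 + 7125; 9025 = 1·7125 + 1900; 7125 = 3·1900 + 1425; 1900 = 1·1425 + 475; 1425 = 3·475 + 0 → 475
475 divides 1900, so a solution exists.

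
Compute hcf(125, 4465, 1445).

125 = 5³; 4465 = 5 · 19 · 47; 1445 = 5 · 17²
gcd takes min exponent of each prime: 5 = 5

5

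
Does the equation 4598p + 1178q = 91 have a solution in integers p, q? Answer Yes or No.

By Bézout, 4598p + 1178q = 91 has integer solutions iff gcd(4598, 1178) | 91.
Euclid: 4598 = 3·1178 + 1064; 1178 = 1·1064 + 114; 1064 = 9·114 + 38; 114 = 3·38 + 0. gcd = 38; 91 mod 38 = 15. No.

No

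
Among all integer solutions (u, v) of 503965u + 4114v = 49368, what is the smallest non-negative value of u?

Reduce mod 4114: 503965u ≡ 49368 (mod 4114). With g = gcd(503965, 4114) = 2057 dividing 49368, divide through: 245u ≡ 24 (mod 2).
Since gcd(245, 2) = 1, u ≡ 24·(245)⁻¹ ≡ 0 (mod 2). Smallest non-negative: 0.

0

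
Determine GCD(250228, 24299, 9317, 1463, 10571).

11

250228 = 2² · 11³ · 47; 24299 = 11 · 47²; 9317 = 7 · 11³; 1463 = 7 · 11 · 19; 10571 = 11 · 31²
gcd takes min exponent of each prime: 11 = 11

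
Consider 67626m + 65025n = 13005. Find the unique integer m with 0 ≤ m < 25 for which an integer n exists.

Reduce mod 65025: 67626m ≡ 13005 (mod 65025). With g = gcd(67626, 65025) = 2601 dividing 13005, divide through: 26m ≡ 5 (mod 25).
Since gcd(26, 25) = 1, m ≡ 5·(26)⁻¹ ≡ 5 (mod 25). Smallest non-negative: 5.

5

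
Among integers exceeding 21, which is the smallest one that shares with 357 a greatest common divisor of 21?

Multiples of 21 above 21: 21·2, 21·3, … . Need the cofactor coprime to 357/21 = 17.
Checking s = 2, 3, … the first with gcd(s, 17) = 1 is s = 2, giving 42.

42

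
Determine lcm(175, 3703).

gcd first: 3703 = 21·175 + 28; 175 = 6·28 + 7; 28 = 4·7 + 0 → gcd = 7
lcm = 175·3703/gcd = 648025/7 = 92575

92575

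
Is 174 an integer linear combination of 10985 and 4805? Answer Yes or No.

gcd(10985, 4805): 10985 = 2·4805 + 1375; 4805 = 3·1375 + 680; 1375 = 2·680 + 15; 680 = 45·15 + 5; 15 = 3·5 + 0 → 5
5 does not divide 174, so a solution does not exist.

No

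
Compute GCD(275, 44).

11

Euclid: 275 = 6·44 + 11; 44 = 4·11 + 0. Last nonzero remainder: 11.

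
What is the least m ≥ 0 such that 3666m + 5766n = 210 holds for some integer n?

96

gcd(3666, 5766) = 6 (Euclid: 5766 = 1·3666 + 2100; 3666 = 1·2100 + 1566; 2100 = 1·1566 + 534; 1566 = 2·534 + 498; 534 = 1·498 + 36; 498 = 13·36 + 30; 36 = 1·30 + 6; 30 = 5·6 + 0), and 6 | 210.
Extended Euclid: 3666·(-162) + 5766·(103) = 6. Scale by 35: m₀ = -5670.
General solution m = m₀ + 961t; reducing mod 961 gives m = 96 (and n = -61).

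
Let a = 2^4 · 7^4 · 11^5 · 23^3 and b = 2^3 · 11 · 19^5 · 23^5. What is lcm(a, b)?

98601325532812524441712

max exponent per prime: 2^4 · 7^4 · 11^5 · 19^5 · 23^5 = 98601325532812524441712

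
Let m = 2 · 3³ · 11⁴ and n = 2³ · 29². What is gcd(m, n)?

2

min exponent per shared prime: 2 = 2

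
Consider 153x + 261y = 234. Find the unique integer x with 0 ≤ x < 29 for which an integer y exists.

22

gcd(153, 261) = 9 (Euclid: 261 = 1·153 + 108; 153 = 1·108 + 45; 108 = 2·45 + 18; 45 = 2·18 + 9; 18 = 2·9 + 0), and 9 | 234.
Extended Euclid: 153·(12) + 261·(-7) = 9. Scale by 26: x₀ = 312.
General solution x = x₀ + 29t; reducing mod 29 gives x = 22 (and y = -12).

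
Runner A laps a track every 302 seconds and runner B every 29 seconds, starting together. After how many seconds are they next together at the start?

8758

gcd first: 302 = 10·29 + 12; 29 = 2·12 + 5; 12 = 2·5 + 2; 5 = 2·2 + 1; 2 = 2·1 + 0 → gcd = 1
lcm = 302·29/gcd = 8758/1 = 8758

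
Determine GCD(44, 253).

44 = 2² · 11
253 = 11 · 23
Common: 11 = 11

11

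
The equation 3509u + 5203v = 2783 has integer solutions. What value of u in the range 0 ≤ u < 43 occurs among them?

Euclid: 5203 = 1·3509 + 1694; 3509 = 2·1694 + 121; 1694 = 14·121 + 0 → gcd = 121; 2783 = 121·23.
Back-substitution yields 3509·(3) + 5203·(-2) = 121, so one solution is u = 3·23 = 69, v = -2·23 = -46.
Solutions in u differ by 5203/121 = 43; the one in [0, 43) is 69 mod 43 = 26.

26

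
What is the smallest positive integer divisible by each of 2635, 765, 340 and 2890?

1612620

lcm(2635, 765) = 2635·765/gcd = 2015775/85 = 23715
lcm(23715, 340) = 23715·340/gcd = 8063100/85 = 94860
lcm(94860, 2890) = 94860·2890/gcd = 274145400/170 = 1612620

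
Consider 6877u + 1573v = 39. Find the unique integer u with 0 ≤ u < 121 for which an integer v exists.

Reduce mod 1573: 6877u ≡ 39 (mod 1573). With g = gcd(6877, 1573) = 13 dividing 39, divide through: 529u ≡ 3 (mod 121).
Since gcd(529, 121) = 1, u ≡ 3·(529)⁻¹ ≡ 113 (mod 121). Smallest non-negative: 113.

113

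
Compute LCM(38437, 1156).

153748

gcd first: 38437 = 33·1156 + 289; 1156 = 4·289 + 0 → gcd = 289
lcm = 38437·1156/gcd = 44433172/289 = 153748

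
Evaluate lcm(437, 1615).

37145

gcd first: 1615 = 3·437 + 304; 437 = 1·304 + 133; 304 = 2·133 + 38; 133 = 3·38 + 19; 38 = 2·19 + 0 → gcd = 19
lcm = 437·1615/gcd = 705755/19 = 37145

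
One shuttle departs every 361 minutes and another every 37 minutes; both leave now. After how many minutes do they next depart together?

13357

361 = 19²; 37 = 37
max exponents: 19² · 37 = 13357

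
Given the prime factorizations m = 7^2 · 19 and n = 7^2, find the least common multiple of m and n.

max exponent per prime: 7^2 · 19 = 931

931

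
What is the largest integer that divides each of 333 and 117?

Euclid: 333 = 2·117 + 99; 117 = 1·99 + 18; 99 = 5·18 + 9; 18 = 2·9 + 0. Last nonzero remainder: 9.

9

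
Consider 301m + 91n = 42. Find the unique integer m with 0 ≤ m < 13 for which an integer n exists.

gcd(301, 91) = 7 (Euclid: 301 = 3·91 + 28; 91 = 3·28 + 7; 28 = 4·7 + 0), and 7 | 42.
Extended Euclid: 301·(-3) + 91·(10) = 7. Scale by 6: m₀ = -18.
General solution m = m₀ + 13t; reducing mod 13 gives m = 8 (and n = -26).

8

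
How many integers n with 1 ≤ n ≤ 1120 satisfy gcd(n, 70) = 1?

384

Prime factors of 70: 2, 5, 7. Count integers ≤ 1120 divisible by none of them.
By inclusion–exclusion: 1120 − ⌊1120/2⌋ − ⌊1120/5⌋ − ⌊1120/7⌋ + ⌊1120/10⌋ + ⌊1120/14⌋ + ⌊1120/35⌋ − ⌊1120/70⌋ = 384.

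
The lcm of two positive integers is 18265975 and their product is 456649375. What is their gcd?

25

From gcd × lcm = mn: gcd = 456649375 / 18265975 = 25.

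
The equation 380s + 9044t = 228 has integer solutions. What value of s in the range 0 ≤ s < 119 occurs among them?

72

gcd(380, 9044) = 76 (Euclid: 9044 = 23·380 + 304; 380 = 1·304 + 76; 304 = 4·76 + 0), and 76 | 228.
Extended Euclid: 380·(24) + 9044·(-1) = 76. Scale by 3: s₀ = 72.
General solution s = s₀ + 119k; reducing mod 119 gives s = 72 (and t = -3).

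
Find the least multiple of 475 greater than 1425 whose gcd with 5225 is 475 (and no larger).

1900

5225 = 475·11. Any x with gcd(x, 5225) = 475 is a multiple of 475, say 475s, with s coprime to 11.
Need s > 1425/475, so s ≥ 4. First s ≥ 4 with gcd(s, 11) = 1 is s = 4. Thus x = 475·4 = 1900.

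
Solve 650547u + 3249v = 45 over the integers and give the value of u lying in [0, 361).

74

Euclid: 650547 = 200·3249 + 747; 3249 = 4·747 + 261; 747 = 2·261 + 225; 261 = 1·225 + 36; 225 = 6·36 + 9; 36 = 4·9 + 0 → gcd = 9; 45 = 9·5.
Back-substitution yields 650547·(87) + 3249·(-17420) = 9, so one solution is u = 87·5 = 435, v = -17420·5 = -87100.
Solutions in u differ by 3249/9 = 361; the one in [0, 361) is 435 mod 361 = 74.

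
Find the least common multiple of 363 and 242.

726

363 = 3 · 11²; 242 = 2 · 11²
max exponents: 2 · 3 · 11² = 726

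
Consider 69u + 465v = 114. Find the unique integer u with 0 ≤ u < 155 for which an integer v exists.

Reduce mod 465: 69u ≡ 114 (mod 465). With g = gcd(69, 465) = 3 dividing 114, divide through: 23u ≡ 38 (mod 155).
Since gcd(23, 155) = 1, u ≡ 38·(23)⁻¹ ≡ 96 (mod 155). Smallest non-negative: 96.

96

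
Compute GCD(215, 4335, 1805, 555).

5

215 = 5 · 43; 4335 = 3 · 5 · 17²; 1805 = 5 · 19²; 555 = 3 · 5 · 37
gcd takes min exponent of each prime: 5 = 5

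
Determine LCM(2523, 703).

1773669

gcd first: 2523 = 3·703 + 414; 703 = 1·414 + 289; 414 = 1·289 + 125; 289 = 2·125 + 39; 125 = 3·39 + 8; 39 = 4·8 + 7; 8 = 1·7 + 1; 7 = 7·1 + 0 → gcd = 1
lcm = 2523·703/gcd = 1773669/1 = 1773669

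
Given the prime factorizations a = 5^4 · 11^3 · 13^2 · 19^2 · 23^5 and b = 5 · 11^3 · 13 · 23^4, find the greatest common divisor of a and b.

24210444115

min exponent per shared prime: 5 · 11^3 · 13 · 23^4 = 24210444115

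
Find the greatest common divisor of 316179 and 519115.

316179 = 3² · 19 · 43²
519115 = 5 · 47³
Common: 1 = 1

1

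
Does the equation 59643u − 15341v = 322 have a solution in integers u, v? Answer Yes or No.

By Bézout, 59643u − 15341v = 322 has integer solutions iff gcd(59643, 15341) | 322.
Euclid: 59643 = 3·15341 + 13620; 15341 = 1·13620 + 1721; 13620 = 7·1721 + 1573; 1721 = 1·1573 + 148; 1573 = 10·148 + 93; 148 = 1·93 + 55; 93 = 1·55 + 38; 55 = 1·38 + 17; 38 = 2·17 + 4; 17 = 4·4 + 1; 4 = 4·1 + 0. gcd = 1; 322 mod 1 = 0. Yes.

Yes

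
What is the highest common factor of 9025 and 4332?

9025 = 5² · 19²
4332 = 2² · 3 · 19²
Common: 19² = 361

361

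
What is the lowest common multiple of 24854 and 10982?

472226

24854 = 2 · 17² · 43; 10982 = 2 · 17² · 19
max exponents: 2 · 17² · 19 · 43 = 472226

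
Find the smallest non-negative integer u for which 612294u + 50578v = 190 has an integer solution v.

gcd(612294, 50578) = 38 (Euclid: 612294 = 12·50578 + 5358; 50578 = 9·5358 + 2356; 5358 = 2·2356 + 646; 2356 = 3·646 + 418; 646 = 1·418 + 228; 418 = 1·228 + 190; 228 = 1·190 + 38; 190 = 5·38 + 0), and 38 | 190.
Extended Euclid: 612294·(236) + 50578·(-2857) = 38. Scale by 5: u₀ = 1180.
General solution u = u₀ + 1331t; reducing mod 1331 gives u = 1180 (and v = -14285).

1180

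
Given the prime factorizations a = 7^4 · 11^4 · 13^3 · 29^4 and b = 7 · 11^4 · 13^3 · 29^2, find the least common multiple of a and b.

max exponent per prime: 7^4 · 11^4 · 13^3 · 29^4 = 54624182347371637

54624182347371637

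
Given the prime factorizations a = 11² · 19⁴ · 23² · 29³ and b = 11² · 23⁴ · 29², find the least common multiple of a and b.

max exponent per prime: 11² · 19⁴ · 23⁴ · 29³ = 107623004465879309

107623004465879309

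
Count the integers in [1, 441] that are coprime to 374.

Prime factors of 374: 2, 11, 17. Count integers ≤ 441 divisible by none of them.
By inclusion–exclusion: 441 − ⌊441/2⌋ − ⌊441/11⌋ − ⌊441/17⌋ + ⌊441/22⌋ + ⌊441/34⌋ + ⌊441/187⌋ − ⌊441/374⌋ = 189.

189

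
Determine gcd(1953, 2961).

63

1953 = 3² · 7 · 31
2961 = 3² · 7 · 47
Common: 3² · 7 = 63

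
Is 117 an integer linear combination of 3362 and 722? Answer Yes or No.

No

By Bézout, 3362s − 722t = 117 has integer solutions iff gcd(3362, 722) | 117.
Euclid: 3362 = 4·722 + 474; 722 = 1·474 + 248; 474 = 1·248 + 226; 248 = 1·226 + 22; 226 = 10·22 + 6; 22 = 3·6 + 4; 6 = 1·4 + 2; 4 = 2·2 + 0. gcd = 2; 117 mod 2 = 1. No.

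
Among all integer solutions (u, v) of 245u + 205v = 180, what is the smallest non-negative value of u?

gcd(245, 205) = 5 (Euclid: 245 = 1·205 + 40; 205 = 5·40 + 5; 40 = 8·5 + 0), and 5 | 180.
Extended Euclid: 245·(-5) + 205·(6) = 5. Scale by 36: u₀ = -180.
General solution u = u₀ + 41t; reducing mod 41 gives u = 25 (and v = -29).

25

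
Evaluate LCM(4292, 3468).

gcd first: 4292 = 1·3468 + 824; 3468 = 4·824 + 172; 824 = 4·172 + 136; 172 = 1·136 + 36; 136 = 3·36 + 28; 36 = 1·28 + 8; 28 = 3·8 + 4; 8 = 2·4 + 0 → gcd = 4
lcm = 4292·3468/gcd = 14884656/4 = 3721164

3721164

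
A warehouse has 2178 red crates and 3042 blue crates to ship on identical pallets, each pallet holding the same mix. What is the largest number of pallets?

Euclid: 3042 = 1·2178 + 864; 2178 = 2·864 + 450; 864 = 1·450 + 414; 450 = 1·414 + 36; 414 = 11·36 + 18; 36 = 2·18 + 0. Last nonzero remainder: 18.

18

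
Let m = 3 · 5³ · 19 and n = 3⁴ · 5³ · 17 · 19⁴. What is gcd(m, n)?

min exponent per shared prime: 3 · 5³ · 19 = 7125

7125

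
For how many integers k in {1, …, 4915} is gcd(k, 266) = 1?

1996

266 = 2·7·19. Inclusion–exclusion on these primes:
4915 − ⌊4915/2⌋ − ⌊4915/7⌋ − ⌊4915/19⌋ + ⌊4915/14⌋ + ⌊4915/38⌋ + ⌊4915/133⌋ − ⌊4915/266⌋ = 1996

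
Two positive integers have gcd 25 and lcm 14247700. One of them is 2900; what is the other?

122825

m·n = gcd·lcm = 25·14247700 = 356192500, so n = 356192500/2900 = 122825.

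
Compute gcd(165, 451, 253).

gcd(165, 451): 451 = 2·165 + 121; 165 = 1·121 + 44; 121 = 2·44 + 33; 44 = 1·33 + 11; 33 = 3·11 + 0 → 11
gcd(11, 253): 253 = 23·11 + 0 → 11

11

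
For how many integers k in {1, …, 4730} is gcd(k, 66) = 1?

66 = 2·3·11. Inclusion–exclusion on these primes:
4730 − ⌊4730/2⌋ − ⌊4730/3⌋ − ⌊4730/11⌋ + ⌊4730/6⌋ + ⌊4730/22⌋ + ⌊4730/33⌋ − ⌊4730/66⌋ = 1434

1434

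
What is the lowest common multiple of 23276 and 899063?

gcd first: 899063 = 38·23276 + 14575; 23276 = 1·14575 + 8701; 14575 = 1·8701 + 5874; 8701 = 1·5874 + 2827; 5874 = 2·2827 + 220; 2827 = 12·220 + 187; 220 = 1·187 + 33; 187 = 5·33 + 22; 33 = 1·22 + 11; 22 = 2·11 + 0 → gcd = 11
lcm = 23276·899063/gcd = 20926590388/11 = 1902417308

1902417308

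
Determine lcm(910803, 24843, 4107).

910803 = 3 · 19² · 29²; 24843 = 3 · 7² · 13²; 4107 = 3 · 37²
lcm takes max exponent of each prime: 3 · 7² · 13² · 19² · 29² · 37² = 10325490351267

10325490351267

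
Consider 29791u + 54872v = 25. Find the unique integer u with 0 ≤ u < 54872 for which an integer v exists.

gcd(29791, 54872) = 1 (Euclid: 54872 = 1·29791 + 25081; 29791 = 1·25081 + 4710; 25081 = 5·4710 + 1531; 4710 = 3·1531 + 117; 1531 = 13·117 + 10; 117 = 11·10 + 7; 10 = 1·7 + 3; 7 = 2·3 + 1; 3 = 3·1 + 0), and 1 | 25.
Extended Euclid: 29791·(16415) + 54872·(-8912) = 1. Scale by 25: u₀ = 410375.
General solution u = u₀ + 54872t; reducing mod 54872 gives u = 26271 (and v = -14263).

26271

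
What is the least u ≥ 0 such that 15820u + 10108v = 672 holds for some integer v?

170

gcd(15820, 10108) = 28 (Euclid: 15820 = 1·10108 + 5712; 10108 = 1·5712 + 4396; 5712 = 1·4396 + 1316; 4396 = 3·1316 + 448; 1316 = 2·448 + 420; 448 = 1·420 + 28; 420 = 15·28 + 0), and 28 | 672.
Extended Euclid: 15820·(-23) + 10108·(36) = 28. Scale by 24: u₀ = -552.
General solution u = u₀ + 361t; reducing mod 361 gives u = 170 (and v = -266).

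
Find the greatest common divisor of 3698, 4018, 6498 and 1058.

gcd(3698, 4018): 4018 = 1·3698 + 320; 3698 = 11·320 + 178; 320 = 1·178 + 142; 178 = 1·142 + 36; 142 = 3·36 + 34; 36 = 1·34 + 2; 34 = 17·2 + 0 → 2
gcd(2, 6498): 6498 = 3249·2 + 0 → 2
gcd(2, 1058): 1058 = 529·2 + 0 → 2

2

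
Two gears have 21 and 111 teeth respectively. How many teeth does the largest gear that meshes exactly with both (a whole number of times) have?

3

Euclid: 111 = 5·21 + 6; 21 = 3·6 + 3; 6 = 2·3 + 0. Last nonzero remainder: 3.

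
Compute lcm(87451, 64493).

433844411

gcd first: 87451 = 1·64493 + 22958; 64493 = 2·22958 + 18577; 22958 = 1·18577 + 4381; 18577 = 4·4381 + 1053; 4381 = 4·1053 + 169; 1053 = 6·169 + 39; 169 = 4·39 + 13; 39 = 3·13 + 0 → gcd = 13
lcm = 87451·64493/gcd = 5639977343/13 = 433844411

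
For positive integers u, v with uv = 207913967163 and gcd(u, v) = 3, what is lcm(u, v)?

69304655721

For any two positive integers, gcd × lcm equals their product. Hence lcm = 207913967163 / 3 = 69304655721.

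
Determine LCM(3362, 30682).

51576442

gcd first: 30682 = 9·3362 + 424; 3362 = 7·424 + 394; 424 = 1·394 + 30; 394 = 13·30 + 4; 30 = 7·4 + 2; 4 = 2·2 + 0 → gcd = 2
lcm = 3362·30682/gcd = 103152884/2 = 51576442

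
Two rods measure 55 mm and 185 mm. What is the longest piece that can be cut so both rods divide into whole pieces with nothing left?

Euclid: 185 = 3·55 + 20; 55 = 2·20 + 15; 20 = 1·15 + 5; 15 = 3·5 + 0. Last nonzero remainder: 5.

5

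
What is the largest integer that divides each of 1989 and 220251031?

221

Euclid: 220251031 = 110734·1989 + 1105; 1989 = 1·1105 + 884; 1105 = 1·884 + 221; 884 = 4·221 + 0. Last nonzero remainder: 221.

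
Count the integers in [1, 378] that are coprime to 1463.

278

Prime factors of 1463: 7, 11, 19. Count integers ≤ 378 divisible by none of them.
By inclusion–exclusion: 378 − ⌊378/7⌋ − ⌊378/11⌋ − ⌊378/19⌋ + ⌊378/77⌋ + ⌊378/133⌋ + ⌊378/209⌋ − ⌊378/1463⌋ = 278.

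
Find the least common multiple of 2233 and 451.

2233 = 7 · 11 · 29; 451 = 11 · 41
max exponents: 7 · 11 · 29 · 41 = 91553

91553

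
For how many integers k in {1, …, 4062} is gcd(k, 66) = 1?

66 = 2·3·11. Inclusion–exclusion on these primes:
4062 − ⌊4062/2⌋ − ⌊4062/3⌋ − ⌊4062/11⌋ + ⌊4062/6⌋ + ⌊4062/22⌋ + ⌊4062/33⌋ − ⌊4062/66⌋ = 1231

1231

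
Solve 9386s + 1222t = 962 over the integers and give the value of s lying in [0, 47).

32

Euclid: 9386 = 7·1222 + 832; 1222 = 1·832 + 390; 832 = 2·390 + 52; 390 = 7·52 + 26; 52 = 2·26 + 0 → gcd = 26; 962 = 26·37.
Back-substitution yields 9386·(-22) + 1222·(169) = 26, so one solution is s = -22·37 = -814, t = 169·37 = 6253.
Solutions in s differ by 1222/26 = 47; the one in [0, 47) is -814 mod 47 = 32.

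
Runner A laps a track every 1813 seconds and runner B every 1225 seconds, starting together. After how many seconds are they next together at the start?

1813 = 7² · 37; 1225 = 5² · 7²
max exponents: 5² · 7² · 37 = 45325

45325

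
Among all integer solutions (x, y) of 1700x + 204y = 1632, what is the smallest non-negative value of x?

0

Euclid: 1700 = 8·204 + 68; 204 = 3·68 + 0 → gcd = 68; 1632 = 68·24.
Back-substitution yields 1700·(1) + 204·(-8) = 68, so one solution is x = 1·24 = 24, y = -8·24 = -192.
Solutions in x differ by 204/68 = 3; the one in [0, 3) is 24 mod 3 = 0.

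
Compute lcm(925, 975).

36075

gcd first: 975 = 1·925 + 50; 925 = 18·50 + 25; 50 = 2·25 + 0 → gcd = 25
lcm = 925·975/gcd = 901875/25 = 36075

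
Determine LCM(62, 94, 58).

62 = 2 · 31; 94 = 2 · 47; 58 = 2 · 29
lcm takes max exponent of each prime: 2 · 29 · 31 · 47 = 84506

84506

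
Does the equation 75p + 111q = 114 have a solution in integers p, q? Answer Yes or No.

Yes

gcd(75, 111): 111 = 1·75 + 36; 75 = 2·36 + 3; 36 = 12·3 + 0 → 3
3 divides 114, so a solution exists.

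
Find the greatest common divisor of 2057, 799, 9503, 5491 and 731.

17

2057 = 11² · 17; 799 = 17 · 47; 9503 = 13 · 17 · 43; 5491 = 17² · 19; 731 = 17 · 43
gcd takes min exponent of each prime: 17 = 17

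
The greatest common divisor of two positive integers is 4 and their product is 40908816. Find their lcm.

Since gcd(p,q)·lcm(p,q) = pq, lcm = 40908816/4 = 10227204.

10227204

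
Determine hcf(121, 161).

Euclid: 161 = 1·121 + 40; 121 = 3·40 + 1; 40 = 40·1 + 0. Last nonzero remainder: 1.

1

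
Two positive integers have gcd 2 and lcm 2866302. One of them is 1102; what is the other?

Using pq = gcd(p,q)·lcm(p,q) = 2·2866302 = 5732604, we get q = 5732604/1102 = 5202.

5202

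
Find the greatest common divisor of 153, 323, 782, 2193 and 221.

153 = 3² · 17; 323 = 17 · 19; 782 = 2 · 17 · 23; 2193 = 3 · 17 · 43; 221 = 13 · 17
gcd takes min exponent of each prime: 17 = 17

17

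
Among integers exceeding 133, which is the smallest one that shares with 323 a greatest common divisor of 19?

Multiples of 19 above 133: 19·8, 19·9, … . Need the cofactor coprime to 323/19 = 17.
Checking s = 8, 9, … the first with gcd(s, 17) = 1 is s = 8, giving 152.

152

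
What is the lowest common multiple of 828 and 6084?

gcd first: 6084 = 7·828 + 288; 828 = 2·288 + 252; 288 = 1·252 + 36; 252 = 7·36 + 0 → gcd = 36
lcm = 828·6084/gcd = 5037552/36 = 139932

139932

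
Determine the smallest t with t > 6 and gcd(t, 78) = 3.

9

Multiples of 3 above 6: 3·3, 3·4, … . Need the cofactor coprime to 78/3 = 26.
Checking s = 3, 4, … the first with gcd(s, 26) = 1 is s = 3, giving 9.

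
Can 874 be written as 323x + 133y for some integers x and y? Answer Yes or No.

Yes

gcd(323, 133): 323 = 2·133 + 57; 133 = 2·57 + 19; 57 = 3·19 + 0 → 19
19 divides 874, so a solution exists.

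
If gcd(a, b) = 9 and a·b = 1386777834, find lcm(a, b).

Since gcd(a,b)·lcm(a,b) = ab, lcm = 1386777834/9 = 154086426.

154086426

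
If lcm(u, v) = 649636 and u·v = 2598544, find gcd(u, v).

4

gcd·lcm = product, so gcd = 2598544/649636 = 4.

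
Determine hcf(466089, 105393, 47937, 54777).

57

gcd(466089, 105393): 466089 = 4·105393 + 44517; 105393 = 2·44517 + 16359; 44517 = 2·16359 + 11799; 16359 = 1·11799 + 4560; 11799 = 2·4560 + 2679; 4560 = 1·2679 + 1881; 2679 = 1·1881 + 798; 1881 = 2·798 + 285; 798 = 2·285 + 228; 285 = 1·228 + 57; 228 = 4·57 + 0 → 57
gcd(57, 47937): 47937 = 841·57 + 0 → 57
gcd(57, 54777): 54777 = 961·57 + 0 → 57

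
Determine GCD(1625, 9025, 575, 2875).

1625 = 5³ · 13; 9025 = 5² · 19²; 575 = 5² · 23; 2875 = 5³ · 23
gcd takes min exponent of each prime: 5² = 25

25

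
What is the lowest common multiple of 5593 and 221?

gcd first: 5593 = 25·221 + 68; 221 = 3·68 + 17; 68 = 4·17 + 0 → gcd = 17
lcm = 5593·221/gcd = 1236053/17 = 72709

72709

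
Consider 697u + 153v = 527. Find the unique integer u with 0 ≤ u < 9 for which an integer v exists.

Euclid: 697 = 4·153 + 85; 153 = 1·85 + 68; 85 = 1·68 + 17; 68 = 4·17 + 0 → gcd = 17; 527 = 17·31.
Back-substitution yields 697·(2) + 153·(-9) = 17, so one solution is u = 2·31 = 62, v = -9·31 = -279.
Solutions in u differ by 153/17 = 9; the one in [0, 9) is 62 mod 9 = 8.

8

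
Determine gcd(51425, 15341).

1

Euclid: 51425 = 3·15341 + 5402; 15341 = 2·5402 + 4537; 5402 = 1·4537 + 865; 4537 = 5·865 + 212; 865 = 4·212 + 17; 212 = 12·17 + 8; 17 = 2·8 + 1; 8 = 8·1 + 0. Last nonzero remainder: 1.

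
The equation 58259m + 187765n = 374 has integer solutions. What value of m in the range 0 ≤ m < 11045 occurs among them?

11016

Reduce mod 187765: 58259m ≡ 374 (mod 187765). With g = gcd(58259, 187765) = 17 dividing 374, divide through: 3427m ≡ 22 (mod 11045).
Since gcd(3427, 11045) = 1, m ≡ 22·(3427)⁻¹ ≡ 11016 (mod 11045). Smallest non-negative: 11016.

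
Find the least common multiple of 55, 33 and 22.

330

55 = 5 · 11; 33 = 3 · 11; 22 = 2 · 11
lcm takes max exponent of each prime: 2 · 3 · 5 · 11 = 330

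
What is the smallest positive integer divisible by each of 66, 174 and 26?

lcm(66, 174) = 66·174/gcd = 11484/6 = 1914
lcm(1914, 26) = 1914·26/gcd = 49764/2 = 24882

24882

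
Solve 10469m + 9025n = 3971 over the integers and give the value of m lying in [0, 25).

Euclid: 10469 = 1·9025 + 1444; 9025 = 6·1444 + 361; 1444 = 4·361 + 0 → gcd = 361; 3971 = 361·11.
Back-substitution yields 10469·(-6) + 9025·(7) = 361, so one solution is m = -6·11 = -66, n = 7·11 = 77.
Solutions in m differ by 9025/361 = 25; the one in [0, 25) is -66 mod 25 = 9.

9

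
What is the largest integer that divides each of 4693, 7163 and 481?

13

gcd(4693, 7163): 7163 = 1·4693 + 2470; 4693 = 1·2470 + 2223; 2470 = 1·2223 + 247; 2223 = 9·247 + 0 → 247
gcd(247, 481): 481 = 1·247 + 234; 247 = 1·234 + 13; 234 = 18·13 + 0 → 13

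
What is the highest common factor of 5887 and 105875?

7

5887 = 7 · 29²
105875 = 5³ · 7 · 11²
Common: 7 = 7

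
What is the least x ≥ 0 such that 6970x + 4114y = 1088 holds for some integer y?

Euclid: 6970 = 1·4114 + 2856; 4114 = 1·2856 + 1258; 2856 = 2·1258 + 340; 1258 = 3·340 + 238; 340 = 1·238 + 102; 238 = 2·102 + 34; 102 = 3·34 + 0 → gcd = 34; 1088 = 34·32.
Back-substitution yields 6970·(-36) + 4114·(61) = 34, so one solution is x = -36·32 = -1152, y = 61·32 = 1952.
Solutions in x differ by 4114/34 = 121; the one in [0, 121) is -1152 mod 121 = 58.

58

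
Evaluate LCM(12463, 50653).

631288339

12463 = 11² · 103; 50653 = 37³
max exponents: 11² · 37³ · 103 = 631288339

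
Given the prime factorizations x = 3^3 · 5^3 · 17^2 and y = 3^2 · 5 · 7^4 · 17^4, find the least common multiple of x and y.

max exponent per prime: 3^3 · 5^3 · 7^4 · 17^4 = 676801983375

676801983375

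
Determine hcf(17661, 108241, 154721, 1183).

7

gcd(17661, 108241): 108241 = 6·17661 + 2275; 17661 = 7·2275 + 1736; 2275 = 1·1736 + 539; 1736 = 3·539 + 119; 539 = 4·119 + 63; 119 = 1·63 + 56; 63 = 1·56 + 7; 56 = 8·7 + 0 → 7
gcd(7, 154721): 154721 = 22103·7 + 0 → 7
gcd(7, 1183): 1183 = 169·7 + 0 → 7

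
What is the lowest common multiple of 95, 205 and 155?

95 = 5 · 19; 205 = 5 · 41; 155 = 5 · 31
lcm takes max exponent of each prime: 5 · 19 · 31 · 41 = 120745

120745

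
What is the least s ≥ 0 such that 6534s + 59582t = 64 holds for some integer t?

1842

Euclid: 59582 = 9·6534 + 776; 6534 = 8·776 + 326; 776 = 2·326 + 124; 326 = 2·124 + 78; 124 = 1·78 + 46; 78 = 1·46 + 32; 46 = 1·32 + 14; 32 = 2·14 + 4; 14 = 3·4 + 2; 4 = 2·2 + 0 → gcd = 2; 64 = 2·32.
Back-substitution yields 6534·(-12976) + 59582·(1423) = 2, so one solution is s = -12976·32 = -415232, t = 1423·32 = 45536.
Solutions in s differ by 59582/2 = 29791; the one in [0, 29791) is -415232 mod 29791 = 1842.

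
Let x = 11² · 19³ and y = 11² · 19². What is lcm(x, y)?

max exponent per prime: 11² · 19³ = 829939

829939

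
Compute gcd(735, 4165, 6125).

gcd(735, 4165): 4165 = 5·735 + 490; 735 = 1·490 + 245; 490 = 2·245 + 0 → 245
gcd(245, 6125): 6125 = 25·245 + 0 → 245

245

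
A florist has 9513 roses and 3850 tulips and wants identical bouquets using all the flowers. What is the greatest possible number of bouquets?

7

Euclid: 9513 = 2·3850 + 1813; 3850 = 2·1813 + 224; 1813 = 8·224 + 21; 224 = 10·21 + 14; 21 = 1·14 + 7; 14 = 2·7 + 0. Last nonzero remainder: 7.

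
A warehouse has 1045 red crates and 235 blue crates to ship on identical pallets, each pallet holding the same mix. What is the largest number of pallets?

5

Euclid: 1045 = 4·235 + 105; 235 = 2·105 + 25; 105 = 4·25 + 5; 25 = 5·5 + 0. Last nonzero remainder: 5.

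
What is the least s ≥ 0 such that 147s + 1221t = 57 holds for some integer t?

17

Reduce mod 1221: 147s ≡ 57 (mod 1221). With g = gcd(147, 1221) = 3 dividing 57, divide through: 49s ≡ 19 (mod 407).
Since gcd(49, 407) = 1, s ≡ 19·(49)⁻¹ ≡ 17 (mod 407). Smallest non-negative: 17.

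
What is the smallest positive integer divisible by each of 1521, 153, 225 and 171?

12282075

1521 = 3² · 13²; 153 = 3² · 17; 225 = 3² · 5²; 171 = 3² · 19
lcm takes max exponent of each prime: 3² · 5² · 13² · 17 · 19 = 12282075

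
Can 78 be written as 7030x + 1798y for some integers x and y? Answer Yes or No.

By Bézout, 7030x + 1798y = 78 has integer solutions iff gcd(7030, 1798) | 78.
Euclid: 7030 = 3·1798 + 1636; 1798 = 1·1636 + 162; 1636 = 10·162 + 16; 162 = 10·16 + 2; 16 = 8·2 + 0. gcd = 2; 78 mod 2 = 0. Yes.

Yes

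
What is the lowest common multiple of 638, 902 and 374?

444686

638 = 2 · 11 · 29; 902 = 2 · 11 · 41; 374 = 2 · 11 · 17
lcm takes max exponent of each prime: 2 · 11 · 17 · 29 · 41 = 444686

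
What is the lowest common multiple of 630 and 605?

76230

gcd first: 630 = 1·605 + 25; 605 = 24·25 + 5; 25 = 5·5 + 0 → gcd = 5
lcm = 630·605/gcd = 381150/5 = 76230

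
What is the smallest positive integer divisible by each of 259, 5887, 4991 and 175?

3882623675

259 = 7 · 37; 5887 = 7 · 29²; 4991 = 7 · 23 · 31; 175 = 5² · 7
lcm takes max exponent of each prime: 5² · 7 · 23 · 29² · 31 · 37 = 3882623675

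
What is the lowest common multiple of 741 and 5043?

gcd first: 5043 = 6·741 + 597; 741 = 1·597 + 144; 597 = 4·144 + 21; 144 = 6·21 + 18; 21 = 1·18 + 3; 18 = 6·3 + 0 → gcd = 3
lcm = 741·5043/gcd = 3736863/3 = 1245621

1245621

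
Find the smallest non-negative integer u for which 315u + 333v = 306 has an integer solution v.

Euclid: 333 = 1·315 + 18; 315 = 17·18 + 9; 18 = 2·9 + 0 → gcd = 9; 306 = 9·34.
Back-substitution yields 315·(18) + 333·(-17) = 9, so one solution is u = 18·34 = 612, v = -17·34 = -578.
Solutions in u differ by 333/9 = 37; the one in [0, 37) is 612 mod 37 = 20.

20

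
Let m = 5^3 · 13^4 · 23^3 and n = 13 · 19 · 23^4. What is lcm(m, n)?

max exponent per prime: 5^3 · 13^4 · 19 · 23^4 = 18982279652375

18982279652375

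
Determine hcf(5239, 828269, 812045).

gcd(5239, 828269): 828269 = 158·5239 + 507; 5239 = 10·507 + 169; 507 = 3·169 + 0 → 169
gcd(169, 812045): 812045 = 4805·169 + 0 → 169

169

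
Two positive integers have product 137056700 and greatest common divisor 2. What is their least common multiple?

gcd·lcm = product, so lcm = 137056700/2 = 68528350.

68528350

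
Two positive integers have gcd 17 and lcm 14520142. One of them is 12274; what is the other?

20111

u·v = gcd·lcm = 17·14520142 = 246842414, so v = 246842414/12274 = 20111.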